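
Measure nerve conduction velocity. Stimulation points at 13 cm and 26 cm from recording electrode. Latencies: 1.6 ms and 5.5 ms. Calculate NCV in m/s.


Distance = (26 - 13) / 100 = 0.13 m
dt = (5.5 - 1.6) / 1000 = 0.0039 s
NCV = dist / dt = 33.33 m/s


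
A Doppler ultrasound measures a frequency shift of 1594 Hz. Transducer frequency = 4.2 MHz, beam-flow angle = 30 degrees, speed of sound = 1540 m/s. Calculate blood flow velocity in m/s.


v = fd * c / (2 * f0 * cos(theta))
v = 1594 * 1540 / (2 * 4.2000e+06 * cos(30))
v = 0.3374 m/s


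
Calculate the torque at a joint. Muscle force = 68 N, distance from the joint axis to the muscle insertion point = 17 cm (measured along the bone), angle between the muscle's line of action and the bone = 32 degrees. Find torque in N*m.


Torque = F * d * sin(theta)   (moment arm = d*sin(theta))
d = 17 cm = 0.17 m
Torque = 68 * 0.17 * sin(32)
Torque = 6.126 N*m


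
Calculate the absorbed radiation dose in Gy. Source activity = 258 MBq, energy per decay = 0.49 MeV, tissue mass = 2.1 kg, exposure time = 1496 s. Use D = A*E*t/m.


A = 258 MBq = 2.5800e+08 Bq
E = 0.49 MeV = 7.8498e-14 J
D = A*E*t/m = 2.5800e+08*7.8498e-14*1496/2.1
D = 0.01443 Gy


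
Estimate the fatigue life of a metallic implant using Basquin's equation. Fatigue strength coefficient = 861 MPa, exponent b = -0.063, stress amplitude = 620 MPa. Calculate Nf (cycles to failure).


sigma_a = sigma_f' * (2Nf)^b
2Nf = (sigma_a/sigma_f')^(1/b)
2Nf = (620/861)^(1/-0.063)
2Nf = 183.51603
Nf = 91.76


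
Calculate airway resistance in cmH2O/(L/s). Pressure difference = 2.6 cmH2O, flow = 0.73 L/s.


R = dP / flow
R = 2.6 / 0.73
R = 3.562 cmH2O/(L/s)


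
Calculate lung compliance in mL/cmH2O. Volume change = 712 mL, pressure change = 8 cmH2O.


C = dV / dP
C = 712 / 8
C = 89 mL/cmH2O


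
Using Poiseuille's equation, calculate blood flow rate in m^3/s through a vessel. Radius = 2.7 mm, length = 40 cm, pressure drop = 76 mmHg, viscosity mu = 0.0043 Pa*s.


Q = pi*r^4*dP / (8*mu*L)
r = 0.0027 m, L = 0.4 m
dP = 76 mmHg = 10132.472 Pa
Q = 1.2294e-04 m^3/s


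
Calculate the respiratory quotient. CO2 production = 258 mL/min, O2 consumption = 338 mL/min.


RQ = VCO2 / VO2
RQ = 258 / 338
RQ = 0.7633


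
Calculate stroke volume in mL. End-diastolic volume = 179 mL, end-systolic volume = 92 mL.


SV = EDV - ESV
SV = 179 - 92
SV = 87 mL


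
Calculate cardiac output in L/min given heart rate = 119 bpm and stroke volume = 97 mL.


CO = HR * SV
CO = 119 * 97 / 1000
CO = 11.54 L/min


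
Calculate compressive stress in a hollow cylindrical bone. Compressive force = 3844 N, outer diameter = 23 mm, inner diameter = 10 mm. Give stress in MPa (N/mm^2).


A = pi*(r_o^2 - r_i^2)
r_o = 11.5 mm, r_i = 5 mm
A = 336.936 mm^2
sigma = F/A = 3844 / 336.936
sigma = 11.41 MPa


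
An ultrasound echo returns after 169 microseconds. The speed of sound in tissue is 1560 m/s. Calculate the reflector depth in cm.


depth = c * t / 2
t = 169 us = 1.6900e-04 s
depth = 1560 * 1.6900e-04 / 2
depth = 0.13182 m = 13.182 cm


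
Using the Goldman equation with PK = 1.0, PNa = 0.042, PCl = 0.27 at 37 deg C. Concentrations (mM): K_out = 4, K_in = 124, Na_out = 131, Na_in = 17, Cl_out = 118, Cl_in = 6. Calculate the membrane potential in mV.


Vm = (RT/F)*ln((PK*Ko + PNa*Nao + PCl*Cli)/(PK*Ki + PNa*Nai + PCl*Clo))
Numer = 11.122, Denom = 156.574
Vm = -70.68 mV


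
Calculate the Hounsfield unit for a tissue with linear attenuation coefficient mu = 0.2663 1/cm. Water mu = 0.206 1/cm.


HU = ((mu_tissue - mu_water) / mu_water) * 1000
HU = ((0.2663 - 0.206) / 0.206) * 1000
HU = 292.7


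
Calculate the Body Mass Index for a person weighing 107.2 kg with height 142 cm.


BMI = weight / height^2
height = 142 cm = 1.42 m
BMI = 107.2 / 1.42^2
BMI = 53.16 kg/m^2


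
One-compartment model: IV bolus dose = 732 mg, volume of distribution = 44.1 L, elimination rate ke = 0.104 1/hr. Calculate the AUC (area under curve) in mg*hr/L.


C0 = Dose/Vd = 732/44.1 = 16.5986 mg/L
AUC = C0/ke = 16.5986/0.104
AUC = 159.6 mg*hr/L


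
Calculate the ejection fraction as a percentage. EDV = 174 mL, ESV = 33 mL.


SV = EDV - ESV = 174 - 33 = 141 mL
EF = SV/EDV * 100 = 141/174 * 100
EF = 81.03%


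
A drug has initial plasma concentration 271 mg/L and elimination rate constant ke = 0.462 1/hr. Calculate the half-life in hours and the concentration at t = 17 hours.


t_half = ln(2) / ke = 0.693147 / 0.462 = 1.5 hr
C(t) = C0 * exp(-ke*t) = 271 * exp(-0.462*17)
C(17) = 0.1052 mg/L


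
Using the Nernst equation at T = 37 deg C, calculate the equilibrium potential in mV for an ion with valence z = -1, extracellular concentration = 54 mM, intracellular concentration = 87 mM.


E = (RT/(zF)) * ln(C_out/C_in)
T = 37 + 273.15 = 310.15 K
E = (8.314 * 310.15 / (-1 * 96485)) * ln(54/87)
E = 12.75 mV


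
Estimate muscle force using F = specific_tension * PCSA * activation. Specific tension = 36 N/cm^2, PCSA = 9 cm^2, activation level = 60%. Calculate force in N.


F = sigma * PCSA * activation
F = 36 * 9 * 0.6
F = 194.4 N


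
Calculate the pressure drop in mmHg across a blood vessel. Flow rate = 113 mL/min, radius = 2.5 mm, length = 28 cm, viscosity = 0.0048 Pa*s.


dP = 8*mu*L*Q / (pi*r^4)
Q = 113 mL/min = 1.88333e-06 m^3/s
dP = 165.008 Pa = 165.008 / 133.322 mmHg = 1.238 mmHg


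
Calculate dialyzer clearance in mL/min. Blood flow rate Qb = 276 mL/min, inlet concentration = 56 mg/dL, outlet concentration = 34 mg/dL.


K = Qb * (Cb_in - Cb_out) / Cb_in
K = 276 * (56 - 34) / 56
K = 108.4 mL/min


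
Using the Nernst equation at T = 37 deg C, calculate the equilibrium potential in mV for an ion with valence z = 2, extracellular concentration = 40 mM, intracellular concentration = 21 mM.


E = (RT/(zF)) * ln(C_out/C_in)
T = 37 + 273.15 = 310.15 K
E = (8.314 * 310.15 / (2 * 96485)) * ln(40/21)
E = 8.61 mV


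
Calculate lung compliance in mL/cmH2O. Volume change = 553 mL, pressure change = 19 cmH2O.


C = dV / dP
C = 553 / 19
C = 29.11 mL/cmH2O


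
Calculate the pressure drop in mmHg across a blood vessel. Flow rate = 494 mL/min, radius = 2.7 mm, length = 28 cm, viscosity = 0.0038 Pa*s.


dP = 8*mu*L*Q / (pi*r^4)
Q = 494 mL/min = 8.23333e-06 m^3/s
dP = 419.761 Pa = 419.761 / 133.322 mmHg = 3.148 mmHg


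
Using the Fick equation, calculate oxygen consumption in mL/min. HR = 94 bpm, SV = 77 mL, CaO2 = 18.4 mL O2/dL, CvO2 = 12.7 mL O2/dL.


CO = HR*SV = 94*77/1000 = 7.238 L/min
a-v O2 diff = 18.4 - 12.7 = 5.7 mL/dL
VO2 = CO * (CaO2-CvO2) * 10 dL/L
VO2 = 7.238 * 5.7 * 10
VO2 = 412.6 mL/min


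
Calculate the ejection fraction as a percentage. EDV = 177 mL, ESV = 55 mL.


SV = EDV - ESV = 177 - 55 = 122 mL
EF = SV/EDV * 100 = 122/177 * 100
EF = 68.93%


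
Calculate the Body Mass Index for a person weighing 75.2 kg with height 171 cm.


BMI = weight / height^2
height = 171 cm = 1.71 m
BMI = 75.2 / 1.71^2
BMI = 25.72 kg/m^2


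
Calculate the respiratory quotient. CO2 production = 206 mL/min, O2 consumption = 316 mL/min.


RQ = VCO2 / VO2
RQ = 206 / 316
RQ = 0.6519


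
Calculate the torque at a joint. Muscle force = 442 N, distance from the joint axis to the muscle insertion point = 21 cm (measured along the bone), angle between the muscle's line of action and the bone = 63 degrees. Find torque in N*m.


Torque = F * d * sin(theta)   (moment arm = d*sin(theta))
d = 21 cm = 0.21 m
Torque = 442 * 0.21 * sin(63)
Torque = 82.7 N*m


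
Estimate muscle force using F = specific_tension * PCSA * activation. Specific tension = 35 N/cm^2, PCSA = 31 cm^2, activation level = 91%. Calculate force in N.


F = sigma * PCSA * activation
F = 35 * 31 * 0.91
F = 987.4 N


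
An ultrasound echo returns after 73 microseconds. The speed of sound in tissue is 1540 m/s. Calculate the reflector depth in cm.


depth = c * t / 2
t = 73 us = 7.3000e-05 s
depth = 1540 * 7.3000e-05 / 2
depth = 0.05621 m = 5.621 cm


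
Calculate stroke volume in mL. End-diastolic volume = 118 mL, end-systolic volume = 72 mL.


SV = EDV - ESV
SV = 118 - 72
SV = 46 mL


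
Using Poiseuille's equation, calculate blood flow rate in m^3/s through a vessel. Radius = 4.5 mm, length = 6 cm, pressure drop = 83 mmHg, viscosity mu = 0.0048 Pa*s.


Q = pi*r^4*dP / (8*mu*L)
r = 0.0045 m, L = 0.06 m
dP = 83 mmHg = 11065.726 Pa
Q = 0.006187 m^3/s


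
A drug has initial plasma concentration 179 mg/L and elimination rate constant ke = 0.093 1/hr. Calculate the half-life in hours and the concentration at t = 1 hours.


t_half = ln(2) / ke = 0.693147 / 0.093 = 7.453 hr
C(t) = C0 * exp(-ke*t) = 179 * exp(-0.093*1)
C(1) = 163.1 mg/L


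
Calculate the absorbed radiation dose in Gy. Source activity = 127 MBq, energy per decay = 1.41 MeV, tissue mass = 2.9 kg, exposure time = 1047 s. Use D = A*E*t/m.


A = 127 MBq = 1.2700e+08 Bq
E = 1.41 MeV = 2.25882e-13 J
D = A*E*t/m = 1.2700e+08*2.25882e-13*1047/2.9
D = 0.01036 Gy


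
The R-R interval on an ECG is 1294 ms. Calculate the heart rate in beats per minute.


HR = 60 / RR_interval(s)
RR = 1294 ms = 1.294 s
HR = 60 / 1.294 = 46.37 bpm


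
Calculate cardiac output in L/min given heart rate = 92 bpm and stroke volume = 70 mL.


CO = HR * SV
CO = 92 * 70 / 1000
CO = 6.44 L/min


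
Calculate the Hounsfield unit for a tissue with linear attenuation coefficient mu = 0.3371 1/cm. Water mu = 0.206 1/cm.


HU = ((mu_tissue - mu_water) / mu_water) * 1000
HU = ((0.3371 - 0.206) / 0.206) * 1000
HU = 636.4


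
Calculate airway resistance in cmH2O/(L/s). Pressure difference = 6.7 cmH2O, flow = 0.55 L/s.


R = dP / flow
R = 6.7 / 0.55
R = 12.18 cmH2O/(L/s)


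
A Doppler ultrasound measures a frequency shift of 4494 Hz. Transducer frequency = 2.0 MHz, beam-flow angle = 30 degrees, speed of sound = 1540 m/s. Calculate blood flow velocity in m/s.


v = fd * c / (2 * f0 * cos(theta))
v = 4494 * 1540 / (2 * 2.0000e+06 * cos(30))
v = 1.998 m/s


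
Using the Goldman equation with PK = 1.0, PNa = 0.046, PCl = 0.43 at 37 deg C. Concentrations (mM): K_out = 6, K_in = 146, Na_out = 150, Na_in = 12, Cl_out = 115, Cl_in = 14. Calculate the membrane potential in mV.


Vm = (RT/F)*ln((PK*Ko + PNa*Nao + PCl*Cli)/(PK*Ki + PNa*Nai + PCl*Clo))
Numer = 18.92, Denom = 196.002
Vm = -62.48 mV


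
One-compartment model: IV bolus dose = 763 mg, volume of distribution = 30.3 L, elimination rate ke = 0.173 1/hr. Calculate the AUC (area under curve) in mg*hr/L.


C0 = Dose/Vd = 763/30.3 = 25.1815 mg/L
AUC = C0/ke = 25.1815/0.173
AUC = 145.6 mg*hr/L


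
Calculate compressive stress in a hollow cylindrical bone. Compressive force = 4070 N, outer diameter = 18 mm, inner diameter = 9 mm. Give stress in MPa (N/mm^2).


A = pi*(r_o^2 - r_i^2)
r_o = 9 mm, r_i = 4.5 mm
A = 190.852 mm^2
sigma = F/A = 4070 / 190.852
sigma = 21.33 MPa


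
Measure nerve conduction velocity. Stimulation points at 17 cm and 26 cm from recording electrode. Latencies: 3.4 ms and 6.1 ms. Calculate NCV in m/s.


Distance = (26 - 17) / 100 = 0.09 m
dt = (6.1 - 3.4) / 1000 = 0.0027 s
NCV = dist / dt = 33.33 m/s


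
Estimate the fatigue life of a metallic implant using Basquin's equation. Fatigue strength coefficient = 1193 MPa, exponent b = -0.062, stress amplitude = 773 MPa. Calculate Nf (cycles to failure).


sigma_a = sigma_f' * (2Nf)^b
2Nf = (sigma_a/sigma_f')^(1/b)
2Nf = (773/1193)^(1/-0.062)
2Nf = 1095.7027
Nf = 547.9


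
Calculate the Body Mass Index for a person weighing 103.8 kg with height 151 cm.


BMI = weight / height^2
height = 151 cm = 1.51 m
BMI = 103.8 / 1.51^2
BMI = 45.52 kg/m^2


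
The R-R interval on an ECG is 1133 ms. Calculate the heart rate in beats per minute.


HR = 60 / RR_interval(s)
RR = 1133 ms = 1.133 s
HR = 60 / 1.133 = 52.96 bpm


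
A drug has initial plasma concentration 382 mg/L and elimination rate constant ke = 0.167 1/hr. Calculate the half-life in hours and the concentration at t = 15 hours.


t_half = ln(2) / ke = 0.693147 / 0.167 = 4.151 hr
C(t) = C0 * exp(-ke*t) = 382 * exp(-0.167*15)
C(15) = 31.2 mg/L


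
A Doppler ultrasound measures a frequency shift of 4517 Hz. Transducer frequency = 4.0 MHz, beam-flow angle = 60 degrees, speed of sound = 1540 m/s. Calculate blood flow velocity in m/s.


v = fd * c / (2 * f0 * cos(theta))
v = 4517 * 1540 / (2 * 4.0000e+06 * cos(60))
v = 1.739 m/s


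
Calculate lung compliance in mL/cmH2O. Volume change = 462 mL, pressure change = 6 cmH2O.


C = dV / dP
C = 462 / 6
C = 77 mL/cmH2O


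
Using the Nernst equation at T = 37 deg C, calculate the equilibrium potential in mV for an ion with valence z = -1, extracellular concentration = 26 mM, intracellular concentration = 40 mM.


E = (RT/(zF)) * ln(C_out/C_in)
T = 37 + 273.15 = 310.15 K
E = (8.314 * 310.15 / (-1 * 96485)) * ln(26/40)
E = 11.51 mV


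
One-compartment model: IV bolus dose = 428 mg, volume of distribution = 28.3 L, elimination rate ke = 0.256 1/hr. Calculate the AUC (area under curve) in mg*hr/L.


C0 = Dose/Vd = 428/28.3 = 15.1237 mg/L
AUC = C0/ke = 15.1237/0.256
AUC = 59.08 mg*hr/L


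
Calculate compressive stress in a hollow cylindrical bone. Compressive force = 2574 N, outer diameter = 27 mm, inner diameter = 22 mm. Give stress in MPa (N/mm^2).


A = pi*(r_o^2 - r_i^2)
r_o = 13.5 mm, r_i = 11 mm
A = 192.423 mm^2
sigma = F/A = 2574 / 192.423
sigma = 13.38 MPa


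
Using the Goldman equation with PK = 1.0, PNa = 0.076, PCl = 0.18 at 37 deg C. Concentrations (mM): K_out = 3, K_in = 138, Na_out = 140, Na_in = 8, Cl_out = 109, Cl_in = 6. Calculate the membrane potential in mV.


Vm = (RT/F)*ln((PK*Ko + PNa*Nao + PCl*Cli)/(PK*Ki + PNa*Nai + PCl*Clo))
Numer = 14.72, Denom = 158.228
Vm = -63.47 mV


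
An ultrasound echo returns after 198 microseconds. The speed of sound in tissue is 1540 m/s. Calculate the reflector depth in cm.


depth = c * t / 2
t = 198 us = 1.9800e-04 s
depth = 1540 * 1.9800e-04 / 2
depth = 0.15246 m = 15.246 cm


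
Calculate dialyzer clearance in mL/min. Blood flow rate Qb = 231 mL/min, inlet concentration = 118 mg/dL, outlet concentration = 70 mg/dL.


K = Qb * (Cb_in - Cb_out) / Cb_in
K = 231 * (118 - 70) / 118
K = 93.97 mL/min


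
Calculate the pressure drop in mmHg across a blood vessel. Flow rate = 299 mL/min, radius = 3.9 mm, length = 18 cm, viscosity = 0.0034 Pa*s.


dP = 8*mu*L*Q / (pi*r^4)
Q = 299 mL/min = 4.98333e-06 m^3/s
dP = 33.5701 Pa = 33.5701 / 133.322 mmHg = 0.2518 mmHg


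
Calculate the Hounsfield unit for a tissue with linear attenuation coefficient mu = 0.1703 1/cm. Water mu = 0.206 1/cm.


HU = ((mu_tissue - mu_water) / mu_water) * 1000
HU = ((0.1703 - 0.206) / 0.206) * 1000
HU = -173.3


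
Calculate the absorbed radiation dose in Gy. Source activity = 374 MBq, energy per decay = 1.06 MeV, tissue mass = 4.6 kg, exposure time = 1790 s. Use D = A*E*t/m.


A = 374 MBq = 3.7400e+08 Bq
E = 1.06 MeV = 1.69812e-13 J
D = A*E*t/m = 3.7400e+08*1.69812e-13*1790/4.6
D = 0.02471 Gy


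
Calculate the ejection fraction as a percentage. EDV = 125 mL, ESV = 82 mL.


SV = EDV - ESV = 125 - 82 = 43 mL
EF = SV/EDV * 100 = 43/125 * 100
EF = 34.4%


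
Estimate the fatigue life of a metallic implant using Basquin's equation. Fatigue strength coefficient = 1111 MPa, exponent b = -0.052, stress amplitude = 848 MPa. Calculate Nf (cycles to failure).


sigma_a = sigma_f' * (2Nf)^b
2Nf = (sigma_a/sigma_f')^(1/b)
2Nf = (848/1111)^(1/-0.052)
2Nf = 180.35133
Nf = 90.18


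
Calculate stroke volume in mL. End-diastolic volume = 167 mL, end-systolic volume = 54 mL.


SV = EDV - ESV
SV = 167 - 54
SV = 113 mL


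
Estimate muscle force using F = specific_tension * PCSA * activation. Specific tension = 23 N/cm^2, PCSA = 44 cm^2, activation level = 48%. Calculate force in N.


F = sigma * PCSA * activation
F = 23 * 44 * 0.48
F = 485.8 N


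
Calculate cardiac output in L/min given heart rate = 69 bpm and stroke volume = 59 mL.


CO = HR * SV
CO = 69 * 59 / 1000
CO = 4.071 L/min


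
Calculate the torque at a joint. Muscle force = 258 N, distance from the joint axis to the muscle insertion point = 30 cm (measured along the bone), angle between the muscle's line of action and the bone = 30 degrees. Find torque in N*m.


Torque = F * d * sin(theta)   (moment arm = d*sin(theta))
d = 30 cm = 0.3 m
Torque = 258 * 0.3 * sin(30)
Torque = 38.7 N*m


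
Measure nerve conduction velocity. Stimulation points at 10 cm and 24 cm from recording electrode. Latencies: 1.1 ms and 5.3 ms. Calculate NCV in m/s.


Distance = (24 - 10) / 100 = 0.14 m
dt = (5.3 - 1.1) / 1000 = 0.0042 s
NCV = dist / dt = 33.33 m/s


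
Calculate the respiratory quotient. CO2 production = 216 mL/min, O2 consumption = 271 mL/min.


RQ = VCO2 / VO2
RQ = 216 / 271
RQ = 0.797


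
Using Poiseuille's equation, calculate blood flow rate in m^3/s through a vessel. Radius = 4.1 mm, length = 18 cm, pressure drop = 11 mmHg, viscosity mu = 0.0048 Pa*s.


Q = pi*r^4*dP / (8*mu*L)
r = 0.0041 m, L = 0.18 m
dP = 11 mmHg = 1466.542 Pa
Q = 1.8835e-04 m^3/s


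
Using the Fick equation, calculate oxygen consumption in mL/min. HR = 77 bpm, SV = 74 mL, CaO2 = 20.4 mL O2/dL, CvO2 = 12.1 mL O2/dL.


CO = HR*SV = 77*74/1000 = 5.698 L/min
a-v O2 diff = 20.4 - 12.1 = 8.3 mL/dL
VO2 = CO * (CaO2-CvO2) * 10 dL/L
VO2 = 5.698 * 8.3 * 10
VO2 = 472.9 mL/min


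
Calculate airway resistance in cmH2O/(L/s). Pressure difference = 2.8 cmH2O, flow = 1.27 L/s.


R = dP / flow
R = 2.8 / 1.27
R = 2.205 cmH2O/(L/s)


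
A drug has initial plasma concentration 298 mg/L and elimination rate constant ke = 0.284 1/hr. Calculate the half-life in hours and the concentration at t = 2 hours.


t_half = ln(2) / ke = 0.693147 / 0.284 = 2.441 hr
C(t) = C0 * exp(-ke*t) = 298 * exp(-0.284*2)
C(2) = 168.9 mg/L


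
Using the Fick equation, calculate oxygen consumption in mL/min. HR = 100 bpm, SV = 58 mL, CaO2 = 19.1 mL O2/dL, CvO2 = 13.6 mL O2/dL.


CO = HR*SV = 100*58/1000 = 5.8 L/min
a-v O2 diff = 19.1 - 13.6 = 5.5 mL/dL
VO2 = CO * (CaO2-CvO2) * 10 dL/L
VO2 = 5.8 * 5.5 * 10
VO2 = 319 mL/min


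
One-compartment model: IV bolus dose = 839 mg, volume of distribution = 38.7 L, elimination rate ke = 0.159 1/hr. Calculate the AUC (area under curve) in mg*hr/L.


C0 = Dose/Vd = 839/38.7 = 21.6796 mg/L
AUC = C0/ke = 21.6796/0.159
AUC = 136.3 mg*hr/L


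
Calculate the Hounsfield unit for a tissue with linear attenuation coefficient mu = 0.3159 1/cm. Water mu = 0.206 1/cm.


HU = ((mu_tissue - mu_water) / mu_water) * 1000
HU = ((0.3159 - 0.206) / 0.206) * 1000
HU = 533.5


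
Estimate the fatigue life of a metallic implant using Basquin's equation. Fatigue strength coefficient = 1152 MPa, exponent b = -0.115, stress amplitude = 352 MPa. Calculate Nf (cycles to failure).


sigma_a = sigma_f' * (2Nf)^b
2Nf = (sigma_a/sigma_f')^(1/b)
2Nf = (352/1152)^(1/-0.115)
2Nf = 30024.56
Nf = 1.501e+04


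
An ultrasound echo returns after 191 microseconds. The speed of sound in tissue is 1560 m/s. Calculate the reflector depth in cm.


depth = c * t / 2
t = 191 us = 1.9100e-04 s
depth = 1560 * 1.9100e-04 / 2
depth = 0.14898 m = 14.898 cm


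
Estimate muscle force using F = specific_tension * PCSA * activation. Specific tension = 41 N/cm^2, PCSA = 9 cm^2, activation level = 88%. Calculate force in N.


F = sigma * PCSA * activation
F = 41 * 9 * 0.88
F = 324.7 N


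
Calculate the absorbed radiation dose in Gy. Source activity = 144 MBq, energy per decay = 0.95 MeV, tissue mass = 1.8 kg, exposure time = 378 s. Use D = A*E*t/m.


A = 144 MBq = 1.4400e+08 Bq
E = 0.95 MeV = 1.5219e-13 J
D = A*E*t/m = 1.4400e+08*1.5219e-13*378/1.8
D = 0.004602 Gy


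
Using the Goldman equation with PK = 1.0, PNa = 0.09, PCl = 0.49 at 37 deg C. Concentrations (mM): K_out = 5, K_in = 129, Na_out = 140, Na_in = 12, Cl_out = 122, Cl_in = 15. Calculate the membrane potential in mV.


Vm = (RT/F)*ln((PK*Ko + PNa*Nao + PCl*Cli)/(PK*Ki + PNa*Nai + PCl*Clo))
Numer = 24.95, Denom = 189.86
Vm = -54.24 mV


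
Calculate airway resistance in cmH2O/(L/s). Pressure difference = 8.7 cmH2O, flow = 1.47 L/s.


R = dP / flow
R = 8.7 / 1.47
R = 5.918 cmH2O/(L/s)


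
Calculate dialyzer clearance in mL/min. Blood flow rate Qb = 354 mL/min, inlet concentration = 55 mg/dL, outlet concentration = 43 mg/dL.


K = Qb * (Cb_in - Cb_out) / Cb_in
K = 354 * (55 - 43) / 55
K = 77.24 mL/min


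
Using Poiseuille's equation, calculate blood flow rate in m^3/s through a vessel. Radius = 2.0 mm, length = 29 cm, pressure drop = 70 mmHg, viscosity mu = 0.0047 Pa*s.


Q = pi*r^4*dP / (8*mu*L)
r = 0.002 m, L = 0.29 m
dP = 70 mmHg = 9332.54 Pa
Q = 4.3021e-05 m^3/s


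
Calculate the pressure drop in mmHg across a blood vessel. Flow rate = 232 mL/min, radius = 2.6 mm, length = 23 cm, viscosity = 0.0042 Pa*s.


dP = 8*mu*L*Q / (pi*r^4)
Q = 232 mL/min = 3.86667e-06 m^3/s
dP = 208.143 Pa = 208.143 / 133.322 mmHg = 1.561 mmHg


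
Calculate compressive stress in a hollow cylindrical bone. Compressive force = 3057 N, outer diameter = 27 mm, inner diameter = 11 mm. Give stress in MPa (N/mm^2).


A = pi*(r_o^2 - r_i^2)
r_o = 13.5 mm, r_i = 5.5 mm
A = 477.522 mm^2
sigma = F/A = 3057 / 477.522
sigma = 6.402 MPa


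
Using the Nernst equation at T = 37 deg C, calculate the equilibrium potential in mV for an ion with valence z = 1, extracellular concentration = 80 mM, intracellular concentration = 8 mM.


E = (RT/(zF)) * ln(C_out/C_in)
T = 37 + 273.15 = 310.15 K
E = (8.314 * 310.15 / (1 * 96485)) * ln(80/8)
E = 61.54 mV


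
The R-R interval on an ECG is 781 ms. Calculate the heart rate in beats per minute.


HR = 60 / RR_interval(s)
RR = 781 ms = 0.781 s
HR = 60 / 0.781 = 76.82 bpm


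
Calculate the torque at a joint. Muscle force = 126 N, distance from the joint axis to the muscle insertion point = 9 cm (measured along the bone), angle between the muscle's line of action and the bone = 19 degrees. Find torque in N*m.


Torque = F * d * sin(theta)   (moment arm = d*sin(theta))
d = 9 cm = 0.09 m
Torque = 126 * 0.09 * sin(19)
Torque = 3.692 N*m


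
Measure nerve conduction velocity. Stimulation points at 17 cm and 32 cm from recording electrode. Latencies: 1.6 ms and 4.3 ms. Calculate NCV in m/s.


Distance = (32 - 17) / 100 = 0.15 m
dt = (4.3 - 1.6) / 1000 = 0.0027 s
NCV = dist / dt = 55.56 m/s


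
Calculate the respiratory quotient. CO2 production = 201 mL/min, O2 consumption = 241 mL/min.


RQ = VCO2 / VO2
RQ = 201 / 241
RQ = 0.834


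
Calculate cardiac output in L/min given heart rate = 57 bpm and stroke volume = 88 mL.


CO = HR * SV
CO = 57 * 88 / 1000
CO = 5.016 L/min


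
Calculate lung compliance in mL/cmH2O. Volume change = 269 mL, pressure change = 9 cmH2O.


C = dV / dP
C = 269 / 9
C = 29.89 mL/cmH2O


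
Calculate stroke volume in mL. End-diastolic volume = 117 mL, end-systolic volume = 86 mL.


SV = EDV - ESV
SV = 117 - 86
SV = 31 mL


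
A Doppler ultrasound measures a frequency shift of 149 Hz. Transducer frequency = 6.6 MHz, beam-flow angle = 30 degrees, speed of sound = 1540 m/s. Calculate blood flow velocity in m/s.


v = fd * c / (2 * f0 * cos(theta))
v = 149 * 1540 / (2 * 6.6000e+06 * cos(30))
v = 0.02007 m/s


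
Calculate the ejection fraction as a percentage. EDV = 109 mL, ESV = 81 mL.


SV = EDV - ESV = 109 - 81 = 28 mL
EF = SV/EDV * 100 = 28/109 * 100
EF = 25.69%


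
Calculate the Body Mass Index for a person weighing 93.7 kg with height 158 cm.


BMI = weight / height^2
height = 158 cm = 1.58 m
BMI = 93.7 / 1.58^2
BMI = 37.53 kg/m^2


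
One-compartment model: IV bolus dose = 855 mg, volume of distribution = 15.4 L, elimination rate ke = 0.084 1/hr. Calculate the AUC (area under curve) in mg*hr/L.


C0 = Dose/Vd = 855/15.4 = 55.5195 mg/L
AUC = C0/ke = 55.5195/0.084
AUC = 660.9 mg*hr/L


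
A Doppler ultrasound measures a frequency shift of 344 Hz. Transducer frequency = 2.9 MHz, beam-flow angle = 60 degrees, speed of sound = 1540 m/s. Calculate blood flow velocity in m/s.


v = fd * c / (2 * f0 * cos(theta))
v = 344 * 1540 / (2 * 2.9000e+06 * cos(60))
v = 0.1827 m/s


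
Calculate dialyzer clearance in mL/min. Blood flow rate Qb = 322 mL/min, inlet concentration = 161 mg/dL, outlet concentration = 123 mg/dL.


K = Qb * (Cb_in - Cb_out) / Cb_in
K = 322 * (161 - 123) / 161
K = 76 mL/min


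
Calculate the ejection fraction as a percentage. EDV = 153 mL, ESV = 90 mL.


SV = EDV - ESV = 153 - 90 = 63 mL
EF = SV/EDV * 100 = 63/153 * 100
EF = 41.18%


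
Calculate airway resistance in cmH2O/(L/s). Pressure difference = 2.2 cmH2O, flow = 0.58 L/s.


R = dP / flow
R = 2.2 / 0.58
R = 3.793 cmH2O/(L/s)


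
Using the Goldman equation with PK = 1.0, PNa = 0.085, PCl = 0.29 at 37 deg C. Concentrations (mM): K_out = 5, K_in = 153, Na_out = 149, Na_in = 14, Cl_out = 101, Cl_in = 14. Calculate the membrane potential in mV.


Vm = (RT/F)*ln((PK*Ko + PNa*Nao + PCl*Cli)/(PK*Ki + PNa*Nai + PCl*Clo))
Numer = 21.725, Denom = 183.48
Vm = -57.02 mV


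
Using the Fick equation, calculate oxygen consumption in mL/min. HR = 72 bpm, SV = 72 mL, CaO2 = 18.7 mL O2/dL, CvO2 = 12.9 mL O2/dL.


CO = HR*SV = 72*72/1000 = 5.184 L/min
a-v O2 diff = 18.7 - 12.9 = 5.8 mL/dL
VO2 = CO * (CaO2-CvO2) * 10 dL/L
VO2 = 5.184 * 5.8 * 10
VO2 = 300.7 mL/min


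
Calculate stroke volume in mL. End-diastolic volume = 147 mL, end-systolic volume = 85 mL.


SV = EDV - ESV
SV = 147 - 85
SV = 62 mL


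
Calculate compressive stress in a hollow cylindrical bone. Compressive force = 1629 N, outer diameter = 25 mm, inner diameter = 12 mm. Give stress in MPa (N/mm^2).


A = pi*(r_o^2 - r_i^2)
r_o = 12.5 mm, r_i = 6 mm
A = 377.777 mm^2
sigma = F/A = 1629 / 377.777
sigma = 4.312 MPa


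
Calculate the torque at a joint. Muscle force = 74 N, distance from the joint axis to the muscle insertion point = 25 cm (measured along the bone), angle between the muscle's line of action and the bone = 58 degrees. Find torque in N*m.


Torque = F * d * sin(theta)   (moment arm = d*sin(theta))
d = 25 cm = 0.25 m
Torque = 74 * 0.25 * sin(58)
Torque = 15.69 N*m


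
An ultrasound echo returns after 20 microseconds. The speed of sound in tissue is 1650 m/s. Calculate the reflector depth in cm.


depth = c * t / 2
t = 20 us = 2.0000e-05 s
depth = 1650 * 2.0000e-05 / 2
depth = 0.0165 m = 1.65 cm


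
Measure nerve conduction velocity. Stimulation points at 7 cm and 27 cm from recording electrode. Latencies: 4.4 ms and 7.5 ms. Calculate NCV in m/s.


Distance = (27 - 7) / 100 = 0.2 m
dt = (7.5 - 4.4) / 1000 = 0.0031 s
NCV = dist / dt = 64.52 m/s


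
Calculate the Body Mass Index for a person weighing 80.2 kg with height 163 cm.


BMI = weight / height^2
height = 163 cm = 1.63 m
BMI = 80.2 / 1.63^2
BMI = 30.19 kg/m^2


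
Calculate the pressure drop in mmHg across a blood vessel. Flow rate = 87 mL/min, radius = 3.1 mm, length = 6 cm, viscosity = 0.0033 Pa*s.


dP = 8*mu*L*Q / (pi*r^4)
Q = 87 mL/min = 1.45e-06 m^3/s
dP = 7.91638 Pa = 7.91638 / 133.322 mmHg = 0.05938 mmHg


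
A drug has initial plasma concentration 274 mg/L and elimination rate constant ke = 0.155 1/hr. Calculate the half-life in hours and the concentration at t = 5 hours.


t_half = ln(2) / ke = 0.693147 / 0.155 = 4.472 hr
C(t) = C0 * exp(-ke*t) = 274 * exp(-0.155*5)
C(5) = 126.2 mg/L


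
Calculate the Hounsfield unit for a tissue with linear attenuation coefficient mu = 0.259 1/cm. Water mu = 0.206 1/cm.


HU = ((mu_tissue - mu_water) / mu_water) * 1000
HU = ((0.259 - 0.206) / 0.206) * 1000
HU = 257.3


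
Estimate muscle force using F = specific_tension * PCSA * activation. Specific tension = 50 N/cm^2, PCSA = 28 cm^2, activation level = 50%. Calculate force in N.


F = sigma * PCSA * activation
F = 50 * 28 * 0.5
F = 700 N


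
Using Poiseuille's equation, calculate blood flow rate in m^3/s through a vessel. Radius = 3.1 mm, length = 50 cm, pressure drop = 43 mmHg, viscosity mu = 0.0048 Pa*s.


Q = pi*r^4*dP / (8*mu*L)
r = 0.0031 m, L = 0.5 m
dP = 43 mmHg = 5732.846 Pa
Q = 8.6629e-05 m^3/s


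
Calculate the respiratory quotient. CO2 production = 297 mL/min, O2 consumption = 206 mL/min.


RQ = VCO2 / VO2
RQ = 297 / 206
RQ = 1.442


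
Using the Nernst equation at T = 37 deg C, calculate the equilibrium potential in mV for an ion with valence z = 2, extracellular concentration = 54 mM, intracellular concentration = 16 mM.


E = (RT/(zF)) * ln(C_out/C_in)
T = 37 + 273.15 = 310.15 K
E = (8.314 * 310.15 / (2 * 96485)) * ln(54/16)
E = 16.25 mV


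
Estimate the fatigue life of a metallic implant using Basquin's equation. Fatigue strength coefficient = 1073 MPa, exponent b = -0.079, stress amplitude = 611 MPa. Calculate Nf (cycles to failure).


sigma_a = sigma_f' * (2Nf)^b
2Nf = (sigma_a/sigma_f')^(1/b)
2Nf = (611/1073)^(1/-0.079)
2Nf = 1246.4572
Nf = 623.2


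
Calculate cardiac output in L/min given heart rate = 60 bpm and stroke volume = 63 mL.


CO = HR * SV
CO = 60 * 63 / 1000
CO = 3.78 L/min


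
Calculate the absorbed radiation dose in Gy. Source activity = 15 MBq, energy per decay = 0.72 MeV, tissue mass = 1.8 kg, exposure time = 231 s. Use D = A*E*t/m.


A = 15 MBq = 1.5000e+07 Bq
E = 0.72 MeV = 1.15344e-13 J
D = A*E*t/m = 1.5000e+07*1.15344e-13*231/1.8
D = 2.2204e-04 Gy


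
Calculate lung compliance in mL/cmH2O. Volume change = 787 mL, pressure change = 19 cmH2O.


C = dV / dP
C = 787 / 19
C = 41.42 mL/cmH2O


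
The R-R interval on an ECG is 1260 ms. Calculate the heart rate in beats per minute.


HR = 60 / RR_interval(s)
RR = 1260 ms = 1.26 s
HR = 60 / 1.26 = 47.62 bpm


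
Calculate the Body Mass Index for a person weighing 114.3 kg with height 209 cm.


BMI = weight / height^2
height = 209 cm = 2.09 m
BMI = 114.3 / 2.09^2
BMI = 26.17 kg/m^2


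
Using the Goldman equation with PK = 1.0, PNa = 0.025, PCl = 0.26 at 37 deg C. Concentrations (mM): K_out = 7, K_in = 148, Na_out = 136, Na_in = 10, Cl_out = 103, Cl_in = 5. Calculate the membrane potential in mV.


Vm = (RT/F)*ln((PK*Ko + PNa*Nao + PCl*Cli)/(PK*Ki + PNa*Nai + PCl*Clo))
Numer = 11.7, Denom = 175.03
Vm = -72.3 mV


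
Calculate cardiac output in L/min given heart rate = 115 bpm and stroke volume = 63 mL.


CO = HR * SV
CO = 115 * 63 / 1000
CO = 7.245 L/min


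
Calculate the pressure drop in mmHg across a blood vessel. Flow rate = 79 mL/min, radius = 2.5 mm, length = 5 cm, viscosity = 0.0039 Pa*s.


dP = 8*mu*L*Q / (pi*r^4)
Q = 79 mL/min = 1.31667e-06 m^3/s
dP = 16.7375 Pa = 16.7375 / 133.322 mmHg = 0.1255 mmHg


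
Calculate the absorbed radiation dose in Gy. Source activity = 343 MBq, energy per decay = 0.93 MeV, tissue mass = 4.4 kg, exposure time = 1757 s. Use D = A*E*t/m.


A = 343 MBq = 3.4300e+08 Bq
E = 0.93 MeV = 1.48986e-13 J
D = A*E*t/m = 3.4300e+08*1.48986e-13*1757/4.4
D = 0.02041 Gy


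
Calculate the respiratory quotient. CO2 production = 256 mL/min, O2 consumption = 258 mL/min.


RQ = VCO2 / VO2
RQ = 256 / 258
RQ = 0.9922


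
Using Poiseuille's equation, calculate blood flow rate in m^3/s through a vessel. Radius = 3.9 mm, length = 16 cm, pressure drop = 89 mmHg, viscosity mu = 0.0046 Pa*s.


Q = pi*r^4*dP / (8*mu*L)
r = 0.0039 m, L = 0.16 m
dP = 89 mmHg = 11865.658 Pa
Q = 0.001465 m^3/s


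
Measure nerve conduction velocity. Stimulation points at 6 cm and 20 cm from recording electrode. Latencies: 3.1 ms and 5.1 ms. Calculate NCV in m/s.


Distance = (20 - 6) / 100 = 0.14 m
dt = (5.1 - 3.1) / 1000 = 0.002 s
NCV = dist / dt = 70 m/s


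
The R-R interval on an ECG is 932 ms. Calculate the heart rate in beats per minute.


HR = 60 / RR_interval(s)
RR = 932 ms = 0.932 s
HR = 60 / 0.932 = 64.38 bpm


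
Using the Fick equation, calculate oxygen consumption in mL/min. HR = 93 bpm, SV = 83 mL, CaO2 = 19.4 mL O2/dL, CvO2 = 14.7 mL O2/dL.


CO = HR*SV = 93*83/1000 = 7.719 L/min
a-v O2 diff = 19.4 - 14.7 = 4.7 mL/dL
VO2 = CO * (CaO2-CvO2) * 10 dL/L
VO2 = 7.719 * 4.7 * 10
VO2 = 362.8 mL/min


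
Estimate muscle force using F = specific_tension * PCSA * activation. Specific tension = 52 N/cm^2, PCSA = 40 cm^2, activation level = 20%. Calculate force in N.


F = sigma * PCSA * activation
F = 52 * 40 * 0.2
F = 416 N


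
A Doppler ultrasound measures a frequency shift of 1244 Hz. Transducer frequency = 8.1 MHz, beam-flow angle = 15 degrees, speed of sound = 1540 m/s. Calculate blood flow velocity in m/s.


v = fd * c / (2 * f0 * cos(theta))
v = 1244 * 1540 / (2 * 8.1000e+06 * cos(15))
v = 0.1224 m/s


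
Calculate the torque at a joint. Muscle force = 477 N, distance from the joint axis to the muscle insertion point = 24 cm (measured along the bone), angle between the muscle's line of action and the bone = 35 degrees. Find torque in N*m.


Torque = F * d * sin(theta)   (moment arm = d*sin(theta))
d = 24 cm = 0.24 m
Torque = 477 * 0.24 * sin(35)
Torque = 65.66 N*m


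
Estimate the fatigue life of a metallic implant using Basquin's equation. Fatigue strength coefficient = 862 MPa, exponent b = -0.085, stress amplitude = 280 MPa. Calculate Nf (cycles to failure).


sigma_a = sigma_f' * (2Nf)^b
2Nf = (sigma_a/sigma_f')^(1/b)
2Nf = (280/862)^(1/-0.085)
2Nf = 556269.32
Nf = 2.781e+05


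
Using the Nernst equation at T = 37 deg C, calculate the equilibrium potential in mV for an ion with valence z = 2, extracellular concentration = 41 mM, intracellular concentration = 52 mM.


E = (RT/(zF)) * ln(C_out/C_in)
T = 37 + 273.15 = 310.15 K
E = (8.314 * 310.15 / (2 * 96485)) * ln(41/52)
E = -3.176 mV


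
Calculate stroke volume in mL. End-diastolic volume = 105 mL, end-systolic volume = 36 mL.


SV = EDV - ESV
SV = 105 - 36
SV = 69 mL


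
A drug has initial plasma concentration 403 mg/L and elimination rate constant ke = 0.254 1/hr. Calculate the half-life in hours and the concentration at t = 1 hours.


t_half = ln(2) / ke = 0.693147 / 0.254 = 2.729 hr
C(t) = C0 * exp(-ke*t) = 403 * exp(-0.254*1)
C(1) = 312.6 mg/L


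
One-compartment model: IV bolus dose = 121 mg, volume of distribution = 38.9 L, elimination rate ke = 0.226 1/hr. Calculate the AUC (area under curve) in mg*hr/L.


C0 = Dose/Vd = 121/38.9 = 3.11054 mg/L
AUC = C0/ke = 3.11054/0.226
AUC = 13.76 mg*hr/L


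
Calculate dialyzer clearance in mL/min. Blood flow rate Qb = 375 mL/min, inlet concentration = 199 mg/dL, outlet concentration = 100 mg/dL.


K = Qb * (Cb_in - Cb_out) / Cb_in
K = 375 * (199 - 100) / 199
K = 186.6 mL/min


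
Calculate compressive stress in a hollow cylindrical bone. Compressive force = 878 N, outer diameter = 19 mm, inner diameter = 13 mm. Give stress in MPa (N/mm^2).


A = pi*(r_o^2 - r_i^2)
r_o = 9.5 mm, r_i = 6.5 mm
A = 150.796 mm^2
sigma = F/A = 878 / 150.796
sigma = 5.822 MPa


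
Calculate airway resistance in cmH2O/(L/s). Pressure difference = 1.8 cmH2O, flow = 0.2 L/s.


R = dP / flow
R = 1.8 / 0.2
R = 9 cmH2O/(L/s)


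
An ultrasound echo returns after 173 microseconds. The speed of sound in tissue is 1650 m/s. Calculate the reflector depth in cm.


depth = c * t / 2
t = 173 us = 1.7300e-04 s
depth = 1650 * 1.7300e-04 / 2
depth = 0.142725 m = 14.2725 cm


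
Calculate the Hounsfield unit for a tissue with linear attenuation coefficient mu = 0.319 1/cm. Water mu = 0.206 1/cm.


HU = ((mu_tissue - mu_water) / mu_water) * 1000
HU = ((0.319 - 0.206) / 0.206) * 1000
HU = 548.5


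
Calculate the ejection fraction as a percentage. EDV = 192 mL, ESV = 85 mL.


SV = EDV - ESV = 192 - 85 = 107 mL
EF = SV/EDV * 100 = 107/192 * 100
EF = 55.73%


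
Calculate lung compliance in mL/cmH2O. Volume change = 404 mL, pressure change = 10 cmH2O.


C = dV / dP
C = 404 / 10
C = 40.4 mL/cmH2O


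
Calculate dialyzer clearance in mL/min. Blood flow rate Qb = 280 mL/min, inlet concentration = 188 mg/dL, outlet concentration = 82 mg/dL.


K = Qb * (Cb_in - Cb_out) / Cb_in
K = 280 * (188 - 82) / 188
K = 157.9 mL/min


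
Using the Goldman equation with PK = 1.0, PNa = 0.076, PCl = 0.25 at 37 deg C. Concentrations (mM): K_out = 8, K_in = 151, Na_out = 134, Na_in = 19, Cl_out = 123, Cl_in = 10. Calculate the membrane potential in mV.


Vm = (RT/F)*ln((PK*Ko + PNa*Nao + PCl*Cli)/(PK*Ki + PNa*Nai + PCl*Clo))
Numer = 20.684, Denom = 183.194
Vm = -58.29 mV


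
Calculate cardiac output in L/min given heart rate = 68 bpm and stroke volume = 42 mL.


CO = HR * SV
CO = 68 * 42 / 1000
CO = 2.856 L/min


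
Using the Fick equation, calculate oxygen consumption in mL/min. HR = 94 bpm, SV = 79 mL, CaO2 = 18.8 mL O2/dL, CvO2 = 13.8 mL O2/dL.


CO = HR*SV = 94*79/1000 = 7.426 L/min
a-v O2 diff = 18.8 - 13.8 = 5 mL/dL
VO2 = CO * (CaO2-CvO2) * 10 dL/L
VO2 = 7.426 * 5 * 10
VO2 = 371.3 mL/min


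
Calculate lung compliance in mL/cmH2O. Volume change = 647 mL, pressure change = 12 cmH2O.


C = dV / dP
C = 647 / 12
C = 53.92 mL/cmH2O


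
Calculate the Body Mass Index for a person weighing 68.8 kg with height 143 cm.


BMI = weight / height^2
height = 143 cm = 1.43 m
BMI = 68.8 / 1.43^2
BMI = 33.64 kg/m^2


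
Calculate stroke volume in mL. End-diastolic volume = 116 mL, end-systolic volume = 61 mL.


SV = EDV - ESV
SV = 116 - 61
SV = 55 mL


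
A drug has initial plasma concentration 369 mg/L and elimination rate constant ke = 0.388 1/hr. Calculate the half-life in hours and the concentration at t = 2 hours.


t_half = ln(2) / ke = 0.693147 / 0.388 = 1.786 hr
C(t) = C0 * exp(-ke*t) = 369 * exp(-0.388*2)
C(2) = 169.8 mg/L


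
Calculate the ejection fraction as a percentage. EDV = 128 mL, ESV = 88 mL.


SV = EDV - ESV = 128 - 88 = 40 mL
EF = SV/EDV * 100 = 40/128 * 100
EF = 31.25%


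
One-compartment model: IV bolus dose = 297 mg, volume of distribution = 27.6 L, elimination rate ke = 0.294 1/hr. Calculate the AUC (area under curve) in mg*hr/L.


C0 = Dose/Vd = 297/27.6 = 10.7609 mg/L
AUC = C0/ke = 10.7609/0.294
AUC = 36.6 mg*hr/L


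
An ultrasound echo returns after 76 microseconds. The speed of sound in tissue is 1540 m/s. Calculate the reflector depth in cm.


depth = c * t / 2
t = 76 us = 7.6000e-05 s
depth = 1540 * 7.6000e-05 / 2
depth = 0.05852 m = 5.852 cm


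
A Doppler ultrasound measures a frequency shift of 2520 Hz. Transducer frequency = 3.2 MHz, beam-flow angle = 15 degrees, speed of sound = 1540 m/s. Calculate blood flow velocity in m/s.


v = fd * c / (2 * f0 * cos(theta))
v = 2520 * 1540 / (2 * 3.2000e+06 * cos(15))
v = 0.6278 m/s


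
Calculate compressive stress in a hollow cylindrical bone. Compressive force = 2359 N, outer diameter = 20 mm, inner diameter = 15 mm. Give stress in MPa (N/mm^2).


A = pi*(r_o^2 - r_i^2)
r_o = 10 mm, r_i = 7.5 mm
A = 137.445 mm^2
sigma = F/A = 2359 / 137.445
sigma = 17.16 MPa


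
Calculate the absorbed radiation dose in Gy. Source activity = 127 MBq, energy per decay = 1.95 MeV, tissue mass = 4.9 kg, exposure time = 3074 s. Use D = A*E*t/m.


A = 127 MBq = 1.2700e+08 Bq
E = 1.95 MeV = 3.1239e-13 J
D = A*E*t/m = 1.2700e+08*3.1239e-13*3074/4.9
D = 0.02489 Gy


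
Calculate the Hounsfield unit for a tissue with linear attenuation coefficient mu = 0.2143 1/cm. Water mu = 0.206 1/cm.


HU = ((mu_tissue - mu_water) / mu_water) * 1000
HU = ((0.2143 - 0.206) / 0.206) * 1000
HU = 40.29


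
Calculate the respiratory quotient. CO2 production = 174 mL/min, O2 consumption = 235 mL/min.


RQ = VCO2 / VO2
RQ = 174 / 235
RQ = 0.7404


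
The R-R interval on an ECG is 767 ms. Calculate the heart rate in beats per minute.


HR = 60 / RR_interval(s)
RR = 767 ms = 0.767 s
HR = 60 / 0.767 = 78.23 bpm
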